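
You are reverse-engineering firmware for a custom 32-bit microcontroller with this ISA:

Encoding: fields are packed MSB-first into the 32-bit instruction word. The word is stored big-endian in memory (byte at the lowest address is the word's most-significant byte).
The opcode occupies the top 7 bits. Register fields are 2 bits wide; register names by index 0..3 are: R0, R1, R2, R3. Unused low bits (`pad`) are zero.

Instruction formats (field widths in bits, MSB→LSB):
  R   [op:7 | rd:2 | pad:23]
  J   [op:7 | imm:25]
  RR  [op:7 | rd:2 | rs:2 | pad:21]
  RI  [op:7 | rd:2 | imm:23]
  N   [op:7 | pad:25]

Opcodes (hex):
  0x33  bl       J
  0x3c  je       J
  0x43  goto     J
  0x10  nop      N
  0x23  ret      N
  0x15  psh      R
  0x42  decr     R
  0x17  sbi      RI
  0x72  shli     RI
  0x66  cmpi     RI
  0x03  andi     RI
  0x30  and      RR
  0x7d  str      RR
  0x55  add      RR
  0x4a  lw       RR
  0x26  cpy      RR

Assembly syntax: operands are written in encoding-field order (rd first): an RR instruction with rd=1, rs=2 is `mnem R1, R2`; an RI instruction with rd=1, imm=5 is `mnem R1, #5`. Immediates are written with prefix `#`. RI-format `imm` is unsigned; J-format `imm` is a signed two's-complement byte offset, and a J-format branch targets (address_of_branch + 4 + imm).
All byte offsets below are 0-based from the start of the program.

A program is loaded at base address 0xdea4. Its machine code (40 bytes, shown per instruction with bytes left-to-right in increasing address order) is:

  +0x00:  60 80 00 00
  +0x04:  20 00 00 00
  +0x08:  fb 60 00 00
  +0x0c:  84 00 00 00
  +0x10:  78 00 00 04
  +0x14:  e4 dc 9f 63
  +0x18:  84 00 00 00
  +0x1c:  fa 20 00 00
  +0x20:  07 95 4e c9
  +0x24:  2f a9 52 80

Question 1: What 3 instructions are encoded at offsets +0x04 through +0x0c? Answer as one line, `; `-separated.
nop; str R2, R3; decr R0

+0x04: 20 00 00 00 ⇒ word 0x20000000 (big)
  opcode bits[31:25]=0x10: nop/N
+0x08: fb 60 00 00 ⇒ word 0xfb600000 (big)
  opcode bits[31:25]=0x7d: str/RR
  [24:23] rd=2 = R2
  [22:21] rs=3 = R3
+0x0c: 84 00 00 00 ⇒ word 0x84000000 (big)
  opcode bits[31:25]=0x42: decr/R
  [24:23] rd=0 = R0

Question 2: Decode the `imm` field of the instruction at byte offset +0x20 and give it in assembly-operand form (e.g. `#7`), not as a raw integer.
@+20  big-endian(07 95 4e c9) = 0x07954ec9
  op=0x07954ec9>>25=0x3 ⇒ andi (RI)
  rd: (w>>23)&0x3=0x3 → R3
  imm: (w>>0)&0x7fffff=0x154ec9 → #1396425

#1396425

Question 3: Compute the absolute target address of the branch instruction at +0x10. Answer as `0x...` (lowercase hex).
0xdebc

[10] 78 00 00 04 → 0x78000004
  top 7b → 0x3c → je [J]
  imm@[24:0]=0x4 ⇒ #4
  target = base 0xdea4 + off 0x10 + 4 + imm 4 = 0xdebc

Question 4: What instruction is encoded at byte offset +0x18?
decr R0

@+18  big-endian(84 00 00 00) = 0x84000000
  top 7b → 0x42 → decr [R]
  rd: (w>>23)&0x3=0x0 → R0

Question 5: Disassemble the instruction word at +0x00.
[00] 60 80 00 00 → 0x60800000
  op=0x60800000>>25=0x30 ⇒ and (RR)
  [24:23] rd=1 = R1
  [22:21] rs=0 = R0

and R1, R0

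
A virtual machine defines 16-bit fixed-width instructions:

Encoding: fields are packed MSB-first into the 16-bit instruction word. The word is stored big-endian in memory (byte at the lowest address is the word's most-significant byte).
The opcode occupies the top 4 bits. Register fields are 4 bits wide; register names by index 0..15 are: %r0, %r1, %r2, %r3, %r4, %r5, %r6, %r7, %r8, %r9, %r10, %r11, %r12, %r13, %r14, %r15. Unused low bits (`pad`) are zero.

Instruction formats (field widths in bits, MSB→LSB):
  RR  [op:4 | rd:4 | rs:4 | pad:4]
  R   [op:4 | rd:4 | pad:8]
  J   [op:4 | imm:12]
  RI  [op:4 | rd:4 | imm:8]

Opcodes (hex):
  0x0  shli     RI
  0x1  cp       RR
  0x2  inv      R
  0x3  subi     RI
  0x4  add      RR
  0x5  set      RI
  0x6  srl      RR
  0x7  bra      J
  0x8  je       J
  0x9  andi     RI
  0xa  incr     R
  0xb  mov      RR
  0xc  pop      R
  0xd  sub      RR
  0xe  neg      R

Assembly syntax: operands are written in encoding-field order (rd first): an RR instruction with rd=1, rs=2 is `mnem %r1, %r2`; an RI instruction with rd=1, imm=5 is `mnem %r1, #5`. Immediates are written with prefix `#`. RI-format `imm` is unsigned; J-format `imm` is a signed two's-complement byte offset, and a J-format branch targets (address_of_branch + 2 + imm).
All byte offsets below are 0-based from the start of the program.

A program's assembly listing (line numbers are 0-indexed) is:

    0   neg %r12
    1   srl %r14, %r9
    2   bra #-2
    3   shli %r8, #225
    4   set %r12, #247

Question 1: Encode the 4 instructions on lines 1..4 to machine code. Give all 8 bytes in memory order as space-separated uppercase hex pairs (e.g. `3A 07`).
1. srl fields op=0x6:4|rd=14:4|rs=9:4|pad=0:4 → word 6e90h → 6e 90
2. bra fields op=0x7:4|imm=-2:12 → word 7ffeh → 7f fe
3. shli fields op=0x0:4|rd=8:4|imm=225:8 → word 08e1h → 08 e1
4. set fields op=0x5:4|rd=12:4|imm=247:8 → word 5cf7h → 5c f7

6E 90 7F FE 08 E1 5C F7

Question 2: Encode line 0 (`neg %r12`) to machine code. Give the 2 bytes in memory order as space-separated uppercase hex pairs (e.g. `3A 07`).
EC 00

line 0 (neg): pack op=0xe:4|rd=12:4|pad=0:8 = 0xec00; big→ ec 00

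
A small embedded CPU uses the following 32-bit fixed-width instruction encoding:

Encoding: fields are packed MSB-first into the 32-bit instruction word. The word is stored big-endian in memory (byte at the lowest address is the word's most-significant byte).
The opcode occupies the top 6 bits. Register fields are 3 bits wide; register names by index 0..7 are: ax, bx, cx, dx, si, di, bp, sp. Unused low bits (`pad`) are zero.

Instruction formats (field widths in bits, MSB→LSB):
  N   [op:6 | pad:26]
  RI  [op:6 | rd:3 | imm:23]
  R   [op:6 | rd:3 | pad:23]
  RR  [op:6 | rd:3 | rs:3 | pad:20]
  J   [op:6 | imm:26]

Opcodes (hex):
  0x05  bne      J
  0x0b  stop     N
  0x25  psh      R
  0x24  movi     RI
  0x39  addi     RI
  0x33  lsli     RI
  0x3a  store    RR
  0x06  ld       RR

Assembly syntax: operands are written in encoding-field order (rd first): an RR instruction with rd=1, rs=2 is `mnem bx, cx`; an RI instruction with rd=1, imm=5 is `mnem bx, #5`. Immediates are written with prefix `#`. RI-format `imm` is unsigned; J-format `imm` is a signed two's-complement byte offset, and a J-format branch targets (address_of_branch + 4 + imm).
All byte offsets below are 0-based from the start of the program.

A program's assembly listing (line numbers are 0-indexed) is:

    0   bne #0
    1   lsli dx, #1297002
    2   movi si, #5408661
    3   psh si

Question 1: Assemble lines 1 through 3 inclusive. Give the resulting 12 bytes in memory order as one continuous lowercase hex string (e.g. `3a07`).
1. lsli fields op=0x33:6|rd=3:3|imm=1297002:23 → word cd93ca6ah → cd 93 ca 6a
2. movi fields op=0x24:6|rd=4:3|imm=5408661:23 → word 92528795h → 92 52 87 95
3. psh fields op=0x25:6|rd=4:3|pad=0:23 → word 96000000h → 96 00 00 00

cd93ca6a9252879596000000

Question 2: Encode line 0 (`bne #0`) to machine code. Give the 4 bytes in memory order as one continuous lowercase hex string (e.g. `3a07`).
14000000

line 0 (bne): pack op=0x5:6|imm=0:26 = 0x14000000; big→ 14 00 00 00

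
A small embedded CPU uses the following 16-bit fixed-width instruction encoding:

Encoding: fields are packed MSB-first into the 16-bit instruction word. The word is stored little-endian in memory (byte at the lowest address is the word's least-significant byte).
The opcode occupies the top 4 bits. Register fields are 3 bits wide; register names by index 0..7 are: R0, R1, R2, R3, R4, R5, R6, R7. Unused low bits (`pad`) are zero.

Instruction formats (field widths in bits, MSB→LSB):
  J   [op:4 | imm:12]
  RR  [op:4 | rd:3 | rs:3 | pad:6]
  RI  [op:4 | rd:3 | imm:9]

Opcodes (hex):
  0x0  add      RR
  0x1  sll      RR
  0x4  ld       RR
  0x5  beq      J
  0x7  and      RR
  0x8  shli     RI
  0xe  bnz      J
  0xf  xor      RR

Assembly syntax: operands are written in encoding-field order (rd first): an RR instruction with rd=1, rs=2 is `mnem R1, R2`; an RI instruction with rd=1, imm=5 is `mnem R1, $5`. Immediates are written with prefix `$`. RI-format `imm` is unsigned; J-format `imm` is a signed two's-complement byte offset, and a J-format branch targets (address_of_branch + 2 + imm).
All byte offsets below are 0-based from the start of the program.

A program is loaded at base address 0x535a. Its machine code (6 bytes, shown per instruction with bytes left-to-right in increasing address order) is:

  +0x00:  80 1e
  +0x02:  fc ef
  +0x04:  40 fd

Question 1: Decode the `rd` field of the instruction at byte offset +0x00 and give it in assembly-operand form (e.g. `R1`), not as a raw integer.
@+00  little-endian(80 1e) = 0x1e80
  op=0x1e80>>12=0x1 ⇒ sll (RR)
  rd@[11:9]=0x7 ⇒ R7
  rs@[8:6]=0x2 ⇒ R2

R7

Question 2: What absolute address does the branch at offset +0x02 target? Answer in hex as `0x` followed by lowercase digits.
0x535a

[02] fc ef → 0xeffc
  op=0xeffc>>12=0xe ⇒ bnz (J)
  imm: (w>>0)&0xfff=0xffc (s12→-4) → $-4
  target = base 0x535a + off 0x02 + 2 + imm -4 = 0x535a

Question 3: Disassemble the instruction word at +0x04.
[04] 40 fd → 0xfd40
  op=0xfd40>>12=0xf ⇒ xor (RR)
  rd: (w>>9)&0x7=0x6 → R6
  rs: (w>>6)&0x7=0x5 → R5

xor R6, R5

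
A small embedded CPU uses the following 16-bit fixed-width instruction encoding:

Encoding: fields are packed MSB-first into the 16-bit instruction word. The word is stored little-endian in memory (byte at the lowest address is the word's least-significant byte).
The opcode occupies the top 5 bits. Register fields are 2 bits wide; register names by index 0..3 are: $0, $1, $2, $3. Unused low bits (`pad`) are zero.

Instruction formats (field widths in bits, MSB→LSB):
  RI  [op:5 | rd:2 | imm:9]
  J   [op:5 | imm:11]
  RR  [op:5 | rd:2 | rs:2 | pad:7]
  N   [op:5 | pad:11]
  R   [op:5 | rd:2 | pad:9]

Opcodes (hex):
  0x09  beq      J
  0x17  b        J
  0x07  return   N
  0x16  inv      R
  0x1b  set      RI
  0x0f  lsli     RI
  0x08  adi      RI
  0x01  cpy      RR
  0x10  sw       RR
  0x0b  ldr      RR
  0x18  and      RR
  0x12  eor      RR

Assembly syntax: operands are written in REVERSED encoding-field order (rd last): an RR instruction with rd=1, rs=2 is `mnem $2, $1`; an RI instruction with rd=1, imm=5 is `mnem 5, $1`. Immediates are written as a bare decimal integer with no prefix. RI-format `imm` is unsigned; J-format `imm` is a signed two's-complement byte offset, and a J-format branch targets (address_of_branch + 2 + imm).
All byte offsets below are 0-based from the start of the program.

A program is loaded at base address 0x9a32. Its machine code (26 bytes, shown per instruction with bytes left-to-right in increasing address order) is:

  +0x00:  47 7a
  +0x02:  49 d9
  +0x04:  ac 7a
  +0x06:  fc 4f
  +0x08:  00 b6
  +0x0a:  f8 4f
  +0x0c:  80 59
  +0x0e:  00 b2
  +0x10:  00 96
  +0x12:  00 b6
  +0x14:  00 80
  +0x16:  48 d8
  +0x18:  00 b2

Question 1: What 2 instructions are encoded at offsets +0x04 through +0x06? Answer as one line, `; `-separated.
lsli 172, $1; beq -4

[04] ac 7a → 0x7aac
  op=0x7aac>>11=0xf ⇒ lsli (RI)
  rd@[10:9]=0x1 ⇒ $1
  imm@[8:0]=0xac ⇒ 172
[06] fc 4f → 0x4ffc
  op=0x4ffc>>11=0x9 ⇒ beq (J)
  imm@[10:0]=0x7fc (s11→-4) ⇒ -4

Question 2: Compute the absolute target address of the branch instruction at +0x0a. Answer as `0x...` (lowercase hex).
0x9a36

[0a] f8 4f → 0x4ff8
  opcode bits[15:11]=0x9: beq/J
  imm@[10:0]=0x7f8 (s11→-8) ⇒ -8
  target = base 0x9a32 + off 0x0a + 2 + imm -8 = 0x9a36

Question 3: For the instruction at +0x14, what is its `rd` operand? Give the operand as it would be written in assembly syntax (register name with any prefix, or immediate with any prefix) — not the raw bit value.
$0

off 0x14: read 00 80 as little → 0x8000
  opcode bits[15:11]=0x10: sw/RR
  [10:9] rd=0 = $0
  [8:7] rs=0 = $0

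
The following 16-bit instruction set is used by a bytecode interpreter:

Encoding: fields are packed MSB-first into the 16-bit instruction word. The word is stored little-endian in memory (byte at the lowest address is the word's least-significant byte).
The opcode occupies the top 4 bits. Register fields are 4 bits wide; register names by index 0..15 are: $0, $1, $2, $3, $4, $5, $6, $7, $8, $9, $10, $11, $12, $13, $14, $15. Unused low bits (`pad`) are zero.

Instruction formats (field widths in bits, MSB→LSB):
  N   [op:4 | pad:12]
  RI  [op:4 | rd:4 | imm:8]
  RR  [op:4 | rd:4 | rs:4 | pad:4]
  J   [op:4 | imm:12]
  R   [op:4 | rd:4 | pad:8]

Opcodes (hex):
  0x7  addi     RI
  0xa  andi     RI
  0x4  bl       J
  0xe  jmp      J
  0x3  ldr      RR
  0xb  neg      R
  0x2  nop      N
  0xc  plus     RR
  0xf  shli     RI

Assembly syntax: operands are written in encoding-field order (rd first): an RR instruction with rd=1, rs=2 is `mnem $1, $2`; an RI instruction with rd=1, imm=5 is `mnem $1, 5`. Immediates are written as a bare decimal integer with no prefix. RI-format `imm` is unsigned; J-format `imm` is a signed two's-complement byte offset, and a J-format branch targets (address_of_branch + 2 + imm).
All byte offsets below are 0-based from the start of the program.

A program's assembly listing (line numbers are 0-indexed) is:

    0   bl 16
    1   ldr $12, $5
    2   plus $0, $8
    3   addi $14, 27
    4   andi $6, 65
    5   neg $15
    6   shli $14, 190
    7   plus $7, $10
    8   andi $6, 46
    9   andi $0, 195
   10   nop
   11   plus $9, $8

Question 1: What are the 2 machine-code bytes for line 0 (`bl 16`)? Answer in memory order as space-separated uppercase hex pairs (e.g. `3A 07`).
10 40

line 0 (bl): pack op=0x4:4|imm=16:12 = 0x4010; little→ 10 40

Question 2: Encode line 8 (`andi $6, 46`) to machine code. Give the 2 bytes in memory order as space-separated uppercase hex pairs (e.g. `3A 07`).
2E A6

line 8 (andi): pack op=0xa:4|rd=6:4|imm=46:8 = 0xa62e; little→ 2e a6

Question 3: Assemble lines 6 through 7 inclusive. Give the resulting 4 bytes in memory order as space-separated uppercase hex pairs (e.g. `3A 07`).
line 6 (shli): pack op=0xf:4|rd=14:4|imm=190:8 = 0xfebe; little→ be fe
line 7 (plus): pack op=0xc:4|rd=7:4|rs=10:4|pad=0:4 = 0xc7a0; little→ a0 c7

BE FE A0 C7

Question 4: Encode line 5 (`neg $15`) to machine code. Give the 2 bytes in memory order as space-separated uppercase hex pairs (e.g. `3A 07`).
00 BF

line 5 (neg): pack op=0xb:4|rd=15:4|pad=0:8 = 0xbf00; little→ 00 bf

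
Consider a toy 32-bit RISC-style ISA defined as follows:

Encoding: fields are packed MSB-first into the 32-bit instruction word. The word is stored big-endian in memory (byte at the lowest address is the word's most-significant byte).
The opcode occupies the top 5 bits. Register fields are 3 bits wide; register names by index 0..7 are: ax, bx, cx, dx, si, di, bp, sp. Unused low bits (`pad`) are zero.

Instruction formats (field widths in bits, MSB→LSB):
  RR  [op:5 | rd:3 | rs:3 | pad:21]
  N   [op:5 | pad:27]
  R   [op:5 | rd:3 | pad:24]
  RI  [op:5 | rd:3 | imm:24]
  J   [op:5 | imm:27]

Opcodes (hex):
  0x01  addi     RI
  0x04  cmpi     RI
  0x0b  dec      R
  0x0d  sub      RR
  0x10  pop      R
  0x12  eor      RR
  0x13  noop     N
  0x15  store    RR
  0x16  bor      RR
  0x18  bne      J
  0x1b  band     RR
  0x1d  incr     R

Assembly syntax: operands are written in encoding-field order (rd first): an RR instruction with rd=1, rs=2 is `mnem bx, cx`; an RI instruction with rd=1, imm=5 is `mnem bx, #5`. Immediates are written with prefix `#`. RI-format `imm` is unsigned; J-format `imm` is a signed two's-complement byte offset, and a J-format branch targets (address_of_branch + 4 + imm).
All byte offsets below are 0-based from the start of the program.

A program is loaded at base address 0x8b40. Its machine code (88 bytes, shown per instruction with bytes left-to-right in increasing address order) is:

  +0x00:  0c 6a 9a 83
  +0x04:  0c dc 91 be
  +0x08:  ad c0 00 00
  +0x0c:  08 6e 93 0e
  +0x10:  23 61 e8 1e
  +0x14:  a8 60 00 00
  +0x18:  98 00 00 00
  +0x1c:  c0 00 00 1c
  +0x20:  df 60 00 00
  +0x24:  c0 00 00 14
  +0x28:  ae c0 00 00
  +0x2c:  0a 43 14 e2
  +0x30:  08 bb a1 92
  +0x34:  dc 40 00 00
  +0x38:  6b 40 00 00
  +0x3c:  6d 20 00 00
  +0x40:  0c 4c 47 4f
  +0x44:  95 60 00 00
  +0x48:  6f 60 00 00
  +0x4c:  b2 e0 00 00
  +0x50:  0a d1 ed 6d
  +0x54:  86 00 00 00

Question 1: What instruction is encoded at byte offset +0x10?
cmpi dx, #6416414

+0x10: 23 61 e8 1e ⇒ word 0x2361e81e (big)
  top 5b → 0x4 → cmpi [RI]
  [26:24] rd=3 = dx
  [23:0] imm=6416414 = #6416414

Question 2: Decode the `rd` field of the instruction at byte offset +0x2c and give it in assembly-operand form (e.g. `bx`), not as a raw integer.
[2c] 0a 43 14 e2 → 0x0a4314e2
  opcode bits[31:27]=0x1: addi/RI
  rd: (w>>24)&0x7=0x2 → cx
  imm: (w>>0)&0xffffff=0x4314e2 → #4396258

cx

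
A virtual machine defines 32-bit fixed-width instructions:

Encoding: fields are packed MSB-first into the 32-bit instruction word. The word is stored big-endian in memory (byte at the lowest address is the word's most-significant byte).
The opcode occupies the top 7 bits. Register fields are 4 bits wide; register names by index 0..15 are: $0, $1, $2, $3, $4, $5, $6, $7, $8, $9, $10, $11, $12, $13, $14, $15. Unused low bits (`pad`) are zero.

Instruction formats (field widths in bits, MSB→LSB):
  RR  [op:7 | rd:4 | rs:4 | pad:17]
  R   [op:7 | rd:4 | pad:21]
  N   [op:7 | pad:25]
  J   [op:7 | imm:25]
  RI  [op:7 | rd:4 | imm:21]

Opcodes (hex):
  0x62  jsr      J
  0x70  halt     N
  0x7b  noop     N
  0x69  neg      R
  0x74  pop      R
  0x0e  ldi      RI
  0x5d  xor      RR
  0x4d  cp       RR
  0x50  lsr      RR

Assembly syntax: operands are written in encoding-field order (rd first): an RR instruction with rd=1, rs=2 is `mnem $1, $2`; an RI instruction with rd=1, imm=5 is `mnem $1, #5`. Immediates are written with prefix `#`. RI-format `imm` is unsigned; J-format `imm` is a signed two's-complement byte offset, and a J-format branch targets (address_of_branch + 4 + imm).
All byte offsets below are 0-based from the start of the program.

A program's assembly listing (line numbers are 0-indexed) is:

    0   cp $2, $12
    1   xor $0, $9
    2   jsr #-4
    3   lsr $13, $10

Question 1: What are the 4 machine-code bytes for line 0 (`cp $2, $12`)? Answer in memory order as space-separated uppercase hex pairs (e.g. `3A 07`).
0. cp fields op=0x4d:7|rd=2:4|rs=12:4|pad=0:17 → word 9a580000h → 9a 58 00 00

9A 58 00 00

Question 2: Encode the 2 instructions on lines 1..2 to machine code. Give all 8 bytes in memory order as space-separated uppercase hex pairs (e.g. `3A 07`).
L1: xor op=0x5d:7|rd=0:4|rs=9:4|pad=0:17 ⇒ 0xba120000 ⇒ big ba 12 00 00
L2: jsr op=0x62:7|imm=-4:25 ⇒ 0xc5fffffc ⇒ big c5 ff ff fc

BA 12 00 00 C5 FF FF FC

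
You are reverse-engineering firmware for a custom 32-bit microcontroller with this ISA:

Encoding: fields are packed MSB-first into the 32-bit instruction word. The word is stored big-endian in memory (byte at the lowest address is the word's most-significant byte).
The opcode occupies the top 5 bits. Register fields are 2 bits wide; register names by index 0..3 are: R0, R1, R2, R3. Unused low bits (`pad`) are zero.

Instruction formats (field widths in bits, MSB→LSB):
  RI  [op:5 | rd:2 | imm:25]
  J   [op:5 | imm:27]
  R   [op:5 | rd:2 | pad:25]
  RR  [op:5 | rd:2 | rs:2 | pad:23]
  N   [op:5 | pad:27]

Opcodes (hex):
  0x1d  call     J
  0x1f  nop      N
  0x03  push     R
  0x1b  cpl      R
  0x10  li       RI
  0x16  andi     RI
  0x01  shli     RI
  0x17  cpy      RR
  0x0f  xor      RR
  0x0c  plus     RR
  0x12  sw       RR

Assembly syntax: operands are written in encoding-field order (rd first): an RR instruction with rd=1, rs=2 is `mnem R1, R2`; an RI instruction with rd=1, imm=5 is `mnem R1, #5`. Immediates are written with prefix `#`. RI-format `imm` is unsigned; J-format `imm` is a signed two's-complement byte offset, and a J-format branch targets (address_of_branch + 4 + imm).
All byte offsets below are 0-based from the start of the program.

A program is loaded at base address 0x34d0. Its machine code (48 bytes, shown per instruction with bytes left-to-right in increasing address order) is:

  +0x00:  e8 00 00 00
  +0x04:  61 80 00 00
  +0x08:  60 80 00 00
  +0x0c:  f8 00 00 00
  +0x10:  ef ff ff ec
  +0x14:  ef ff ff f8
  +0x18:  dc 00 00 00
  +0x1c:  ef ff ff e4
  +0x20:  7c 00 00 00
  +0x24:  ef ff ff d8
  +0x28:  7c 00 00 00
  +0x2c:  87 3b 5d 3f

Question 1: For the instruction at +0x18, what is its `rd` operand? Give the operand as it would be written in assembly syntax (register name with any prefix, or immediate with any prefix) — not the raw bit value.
+0x18: dc 00 00 00 ⇒ word 0xdc000000 (big)
  top 5b → 0x1b → cpl [R]
  rd@[26:25]=0x2 ⇒ R2

R2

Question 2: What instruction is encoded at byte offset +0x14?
[14] ef ff ff f8 → 0xeffffff8
  op=0xeffffff8>>27=0x1d ⇒ call (J)
  imm@[26:0]=0x7fffff8 (s27→-8) ⇒ #-8

call #-8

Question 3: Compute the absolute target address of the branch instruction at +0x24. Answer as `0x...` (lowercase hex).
+0x24: ef ff ff d8 ⇒ word 0xefffffd8 (big)
  opcode bits[31:27]=0x1d: call/J
  imm@[26:0]=0x7ffffd8 (s27→-40) ⇒ #-40
  target = base 0x34d0 + off 0x24 + 4 + imm -40 = 0x34d0

0x34d0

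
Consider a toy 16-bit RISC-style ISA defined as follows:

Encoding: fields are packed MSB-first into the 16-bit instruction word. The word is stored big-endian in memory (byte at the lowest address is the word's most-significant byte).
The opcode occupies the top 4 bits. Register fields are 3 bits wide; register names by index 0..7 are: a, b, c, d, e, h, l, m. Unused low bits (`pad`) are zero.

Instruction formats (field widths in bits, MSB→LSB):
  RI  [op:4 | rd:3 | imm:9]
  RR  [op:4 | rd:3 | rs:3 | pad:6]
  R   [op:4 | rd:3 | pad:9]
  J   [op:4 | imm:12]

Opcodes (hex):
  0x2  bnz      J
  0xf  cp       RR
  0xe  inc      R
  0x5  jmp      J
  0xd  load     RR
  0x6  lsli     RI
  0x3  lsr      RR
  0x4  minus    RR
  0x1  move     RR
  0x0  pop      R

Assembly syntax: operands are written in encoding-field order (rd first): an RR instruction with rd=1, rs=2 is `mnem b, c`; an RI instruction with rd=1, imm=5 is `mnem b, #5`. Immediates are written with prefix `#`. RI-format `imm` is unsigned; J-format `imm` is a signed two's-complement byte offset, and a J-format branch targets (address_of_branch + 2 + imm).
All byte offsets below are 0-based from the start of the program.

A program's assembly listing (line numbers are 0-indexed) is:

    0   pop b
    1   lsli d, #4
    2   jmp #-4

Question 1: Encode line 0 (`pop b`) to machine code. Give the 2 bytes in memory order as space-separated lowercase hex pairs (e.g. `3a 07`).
line 0 (pop): pack op=0x0:4|rd=1:3|pad=0:9 = 0x0200; big→ 02 00

02 00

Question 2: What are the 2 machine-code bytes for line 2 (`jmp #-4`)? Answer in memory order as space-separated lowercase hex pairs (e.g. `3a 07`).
L2: jmp op=0x5:4|imm=-4:12 ⇒ 0x5ffc ⇒ big 5f fc

5f fc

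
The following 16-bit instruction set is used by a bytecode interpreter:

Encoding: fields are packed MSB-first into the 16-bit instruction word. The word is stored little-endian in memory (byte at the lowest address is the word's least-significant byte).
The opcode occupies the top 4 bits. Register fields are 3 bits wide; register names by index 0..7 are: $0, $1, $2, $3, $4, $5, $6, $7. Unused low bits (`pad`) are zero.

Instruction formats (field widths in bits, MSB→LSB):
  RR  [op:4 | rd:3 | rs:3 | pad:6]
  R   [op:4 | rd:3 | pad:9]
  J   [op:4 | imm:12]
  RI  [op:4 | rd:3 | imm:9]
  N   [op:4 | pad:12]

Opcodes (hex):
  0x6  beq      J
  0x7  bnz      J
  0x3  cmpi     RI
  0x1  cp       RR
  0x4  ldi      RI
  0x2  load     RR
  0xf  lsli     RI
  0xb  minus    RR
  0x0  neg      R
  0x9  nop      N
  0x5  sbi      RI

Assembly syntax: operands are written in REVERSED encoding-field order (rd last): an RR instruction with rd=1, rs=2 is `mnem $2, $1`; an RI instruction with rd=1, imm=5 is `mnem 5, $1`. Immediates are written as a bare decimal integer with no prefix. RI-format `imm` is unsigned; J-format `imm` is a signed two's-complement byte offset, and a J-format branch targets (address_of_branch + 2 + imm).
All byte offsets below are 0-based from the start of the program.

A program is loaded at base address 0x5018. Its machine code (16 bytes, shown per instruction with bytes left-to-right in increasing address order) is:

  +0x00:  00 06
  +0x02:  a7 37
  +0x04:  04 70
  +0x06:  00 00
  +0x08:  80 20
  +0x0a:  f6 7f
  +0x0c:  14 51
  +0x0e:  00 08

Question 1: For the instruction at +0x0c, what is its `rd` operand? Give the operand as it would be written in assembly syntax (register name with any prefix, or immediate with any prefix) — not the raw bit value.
$0

@+0c  little-endian(14 51) = 0x5114
  op=0x5114>>12=0x5 ⇒ sbi (RI)
  rd@[11:9]=0x0 ⇒ $0
  imm@[8:0]=0x114 ⇒ 276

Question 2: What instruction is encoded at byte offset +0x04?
bnz 4

[04] 04 70 → 0x7004
  opcode bits[15:12]=0x7: bnz/J
  imm@[11:0]=0x4 ⇒ 4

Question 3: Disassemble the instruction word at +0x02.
cmpi 423, $3

off 0x02: read a7 37 as little → 0x37a7
  op=0x37a7>>12=0x3 ⇒ cmpi (RI)
  rd: (w>>9)&0x7=0x3 → $3
  imm: (w>>0)&0x1ff=0x1a7 → 423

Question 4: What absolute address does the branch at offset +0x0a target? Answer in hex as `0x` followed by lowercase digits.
0x501a

@+0a  little-endian(f6 7f) = 0x7ff6
  top 4b → 0x7 → bnz [J]
  imm@[11:0]=0xff6 (s12→-10) ⇒ -10
  target = base 0x5018 + off 0x0a + 2 + imm -10 = 0x501a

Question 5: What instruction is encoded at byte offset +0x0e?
neg $4

+0x0e: 00 08 ⇒ word 0x0800 (little)
  op=0x0800>>12=0x0 ⇒ neg (R)
  rd@[11:9]=0x4 ⇒ $4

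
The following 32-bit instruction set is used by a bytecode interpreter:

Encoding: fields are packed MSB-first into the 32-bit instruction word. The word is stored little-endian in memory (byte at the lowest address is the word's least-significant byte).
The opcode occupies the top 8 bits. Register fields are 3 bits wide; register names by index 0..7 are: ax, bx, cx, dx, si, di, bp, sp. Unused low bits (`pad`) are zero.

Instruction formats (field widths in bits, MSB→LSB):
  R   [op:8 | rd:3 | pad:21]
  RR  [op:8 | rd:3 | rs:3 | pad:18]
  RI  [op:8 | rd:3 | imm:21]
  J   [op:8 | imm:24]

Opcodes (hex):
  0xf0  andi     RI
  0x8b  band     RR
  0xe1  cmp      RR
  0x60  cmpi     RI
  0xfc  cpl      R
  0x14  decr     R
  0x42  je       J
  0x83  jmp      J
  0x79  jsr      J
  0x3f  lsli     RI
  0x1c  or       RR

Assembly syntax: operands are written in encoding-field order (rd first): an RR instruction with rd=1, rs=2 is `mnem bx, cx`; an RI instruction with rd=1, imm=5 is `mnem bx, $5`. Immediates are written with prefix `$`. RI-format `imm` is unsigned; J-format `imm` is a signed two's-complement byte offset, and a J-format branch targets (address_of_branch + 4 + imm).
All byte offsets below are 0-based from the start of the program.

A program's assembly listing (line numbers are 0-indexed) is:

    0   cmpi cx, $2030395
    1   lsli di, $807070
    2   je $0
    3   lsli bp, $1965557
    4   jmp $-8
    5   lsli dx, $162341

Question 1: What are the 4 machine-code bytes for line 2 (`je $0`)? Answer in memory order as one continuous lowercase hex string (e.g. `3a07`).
00000042

line 2 (je): pack op=0x42:8|imm=0:24 = 0x42000000; little→ 00 00 00 42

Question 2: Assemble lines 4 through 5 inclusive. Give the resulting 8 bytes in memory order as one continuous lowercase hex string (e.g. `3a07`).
L4: jmp op=0x83:8|imm=-8:24 ⇒ 0x83fffff8 ⇒ little f8 ff ff 83
L5: lsli op=0x3f:8|rd=3:3|imm=162341:21 ⇒ 0x3f627a25 ⇒ little 25 7a 62 3f

f8ffff83257a623f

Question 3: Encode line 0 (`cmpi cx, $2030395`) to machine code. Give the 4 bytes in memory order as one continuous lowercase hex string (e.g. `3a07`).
L0: cmpi op=0x60:8|rd=2:3|imm=2030395:21 ⇒ 0x605efb3b ⇒ little 3b fb 5e 60

3bfb5e60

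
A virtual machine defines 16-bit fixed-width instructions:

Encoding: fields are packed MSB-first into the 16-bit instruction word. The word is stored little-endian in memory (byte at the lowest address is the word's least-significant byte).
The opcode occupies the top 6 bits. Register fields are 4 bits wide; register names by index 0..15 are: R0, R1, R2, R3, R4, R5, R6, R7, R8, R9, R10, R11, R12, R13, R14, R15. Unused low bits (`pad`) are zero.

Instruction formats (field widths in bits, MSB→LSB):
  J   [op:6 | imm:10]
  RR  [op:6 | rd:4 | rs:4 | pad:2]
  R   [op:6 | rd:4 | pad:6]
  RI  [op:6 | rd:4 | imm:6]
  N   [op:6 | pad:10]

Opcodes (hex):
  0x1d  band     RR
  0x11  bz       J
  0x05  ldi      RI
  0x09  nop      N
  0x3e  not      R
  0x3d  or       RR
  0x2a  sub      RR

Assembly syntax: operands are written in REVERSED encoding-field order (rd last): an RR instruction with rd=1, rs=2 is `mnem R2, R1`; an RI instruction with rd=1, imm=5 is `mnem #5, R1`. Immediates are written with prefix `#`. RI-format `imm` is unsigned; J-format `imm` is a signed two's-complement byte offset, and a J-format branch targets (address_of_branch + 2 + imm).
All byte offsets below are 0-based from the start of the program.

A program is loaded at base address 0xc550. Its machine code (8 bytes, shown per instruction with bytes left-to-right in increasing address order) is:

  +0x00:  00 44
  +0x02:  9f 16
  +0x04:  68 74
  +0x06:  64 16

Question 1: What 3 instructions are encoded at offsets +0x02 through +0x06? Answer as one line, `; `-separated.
ldi #31, R10; band R10, R1; ldi #36, R9

@+02  little-endian(9f 16) = 0x169f
  opcode bits[15:10]=0x5: ldi/RI
  [9:6] rd=10 = R10
  [5:0] imm=31 = #31
@+04  little-endian(68 74) = 0x7468
  opcode bits[15:10]=0x1d: band/RR
  [9:6] rd=1 = R1
  [5:2] rs=10 = R10
@+06  little-endian(64 16) = 0x1664
  opcode bits[15:10]=0x5: ldi/RI
  [9:6] rd=9 = R9
  [5:0] imm=36 = #36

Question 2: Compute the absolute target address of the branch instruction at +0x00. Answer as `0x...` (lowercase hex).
0xc552

off 0x00: read 00 44 as little → 0x4400
  op=0x4400>>10=0x11 ⇒ bz (J)
  imm@[9:0]=0x0 ⇒ #0
  target = base 0xc550 + off 0x00 + 2 + imm 0 = 0xc552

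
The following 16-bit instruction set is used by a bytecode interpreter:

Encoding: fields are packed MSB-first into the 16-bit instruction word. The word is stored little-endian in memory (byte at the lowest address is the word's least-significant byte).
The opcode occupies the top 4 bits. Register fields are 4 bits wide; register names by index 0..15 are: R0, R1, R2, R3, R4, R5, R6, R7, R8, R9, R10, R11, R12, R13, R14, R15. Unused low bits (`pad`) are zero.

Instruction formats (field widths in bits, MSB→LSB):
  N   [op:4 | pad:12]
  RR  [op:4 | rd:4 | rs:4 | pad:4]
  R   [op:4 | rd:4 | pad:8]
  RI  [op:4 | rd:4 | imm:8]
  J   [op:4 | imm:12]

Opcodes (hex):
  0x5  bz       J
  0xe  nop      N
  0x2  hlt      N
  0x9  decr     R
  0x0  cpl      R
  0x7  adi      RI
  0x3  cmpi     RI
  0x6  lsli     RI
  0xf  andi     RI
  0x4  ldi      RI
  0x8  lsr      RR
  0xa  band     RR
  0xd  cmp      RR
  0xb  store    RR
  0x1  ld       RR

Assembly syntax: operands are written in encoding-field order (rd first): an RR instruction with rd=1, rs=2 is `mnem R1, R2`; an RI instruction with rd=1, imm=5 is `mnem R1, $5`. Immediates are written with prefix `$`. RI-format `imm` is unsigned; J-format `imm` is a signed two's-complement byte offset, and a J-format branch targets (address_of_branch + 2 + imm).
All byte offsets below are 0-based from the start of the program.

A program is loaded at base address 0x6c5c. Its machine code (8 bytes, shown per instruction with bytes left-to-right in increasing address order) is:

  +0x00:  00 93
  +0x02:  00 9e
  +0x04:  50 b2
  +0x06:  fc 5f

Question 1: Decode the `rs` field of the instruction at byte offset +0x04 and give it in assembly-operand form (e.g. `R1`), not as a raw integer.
off 0x04: read 50 b2 as little → 0xb250
  opcode bits[15:12]=0xb: store/RR
  rd: (w>>8)&0xf=0x2 → R2
  rs: (w>>4)&0xf=0x5 → R5

R5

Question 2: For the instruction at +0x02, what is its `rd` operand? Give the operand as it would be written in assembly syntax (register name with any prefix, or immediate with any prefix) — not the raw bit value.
R14

+0x02: 00 9e ⇒ word 0x9e00 (little)
  top 4b → 0x9 → decr [R]
  rd@[11:8]=0xe ⇒ R14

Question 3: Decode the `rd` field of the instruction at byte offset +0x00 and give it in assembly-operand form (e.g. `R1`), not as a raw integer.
R3

+0x00: 00 93 ⇒ word 0x9300 (little)
  opcode bits[15:12]=0x9: decr/R
  rd@[11:8]=0x3 ⇒ R3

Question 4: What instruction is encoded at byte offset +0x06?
+0x06: fc 5f ⇒ word 0x5ffc (little)
  top 4b → 0x5 → bz [J]
  [11:0] imm=4092 (s12→-4) = $-4

bz $-4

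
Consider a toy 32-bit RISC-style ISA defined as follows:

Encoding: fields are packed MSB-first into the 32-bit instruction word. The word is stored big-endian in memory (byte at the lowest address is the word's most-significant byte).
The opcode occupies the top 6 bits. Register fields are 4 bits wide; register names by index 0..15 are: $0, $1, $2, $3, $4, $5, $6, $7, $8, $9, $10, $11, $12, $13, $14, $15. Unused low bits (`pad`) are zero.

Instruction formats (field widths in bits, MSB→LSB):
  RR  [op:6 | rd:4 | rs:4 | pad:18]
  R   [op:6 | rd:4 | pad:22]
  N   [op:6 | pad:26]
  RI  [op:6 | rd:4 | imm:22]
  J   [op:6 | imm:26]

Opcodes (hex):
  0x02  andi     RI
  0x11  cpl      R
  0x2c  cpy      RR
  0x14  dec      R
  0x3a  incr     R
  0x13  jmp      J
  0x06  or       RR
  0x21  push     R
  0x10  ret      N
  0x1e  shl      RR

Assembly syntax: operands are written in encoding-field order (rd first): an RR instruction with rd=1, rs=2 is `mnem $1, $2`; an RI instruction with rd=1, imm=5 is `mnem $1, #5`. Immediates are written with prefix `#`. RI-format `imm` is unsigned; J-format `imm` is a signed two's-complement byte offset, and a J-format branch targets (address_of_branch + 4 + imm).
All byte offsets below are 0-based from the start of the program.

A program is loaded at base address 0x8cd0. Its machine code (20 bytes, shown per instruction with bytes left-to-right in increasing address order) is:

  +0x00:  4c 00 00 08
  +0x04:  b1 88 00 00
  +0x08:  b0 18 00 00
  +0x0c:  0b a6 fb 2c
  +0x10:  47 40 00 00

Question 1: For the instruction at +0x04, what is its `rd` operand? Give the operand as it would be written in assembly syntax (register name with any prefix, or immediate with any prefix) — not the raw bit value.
$6

off 0x04: read b1 88 00 00 as big → 0xb1880000
  top 6b → 0x2c → cpy [RR]
  rd@[25:22]=0x6 ⇒ $6
  rs@[21:18]=0x2 ⇒ $2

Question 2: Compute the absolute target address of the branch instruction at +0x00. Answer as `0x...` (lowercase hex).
0x8cdc

off 0x00: read 4c 00 00 08 as big → 0x4c000008
  op=0x4c000008>>26=0x13 ⇒ jmp (J)
  imm: (w>>0)&0x3ffffff=0x8 → #8
  target = base 0x8cd0 + off 0x00 + 4 + imm 8 = 0x8cdc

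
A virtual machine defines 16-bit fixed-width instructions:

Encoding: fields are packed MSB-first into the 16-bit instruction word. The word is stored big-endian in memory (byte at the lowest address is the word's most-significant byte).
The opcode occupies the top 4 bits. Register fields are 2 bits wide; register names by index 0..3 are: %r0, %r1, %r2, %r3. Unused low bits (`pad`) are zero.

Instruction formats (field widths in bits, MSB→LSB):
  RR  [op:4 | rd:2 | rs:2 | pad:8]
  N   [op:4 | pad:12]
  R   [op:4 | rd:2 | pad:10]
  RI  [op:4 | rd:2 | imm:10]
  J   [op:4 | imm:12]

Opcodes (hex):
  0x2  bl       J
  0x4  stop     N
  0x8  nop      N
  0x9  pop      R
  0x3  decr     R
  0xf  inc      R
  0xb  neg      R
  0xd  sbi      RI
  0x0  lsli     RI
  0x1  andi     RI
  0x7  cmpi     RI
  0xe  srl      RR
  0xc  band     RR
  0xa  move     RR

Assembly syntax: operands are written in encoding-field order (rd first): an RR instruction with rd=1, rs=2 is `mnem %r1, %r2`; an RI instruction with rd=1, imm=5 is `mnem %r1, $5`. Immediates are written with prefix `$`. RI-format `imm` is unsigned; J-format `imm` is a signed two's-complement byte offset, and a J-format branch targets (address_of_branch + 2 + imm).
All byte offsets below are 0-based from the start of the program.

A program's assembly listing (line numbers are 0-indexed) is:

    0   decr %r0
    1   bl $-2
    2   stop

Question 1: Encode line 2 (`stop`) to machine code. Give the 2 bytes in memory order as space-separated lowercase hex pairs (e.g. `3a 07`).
L2: stop op=0x4:4|pad=0:12 ⇒ 0x4000 ⇒ big 40 00

40 00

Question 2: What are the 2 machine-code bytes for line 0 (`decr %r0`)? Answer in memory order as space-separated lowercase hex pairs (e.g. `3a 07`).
30 00

L0: decr op=0x3:4|rd=0:2|pad=0:10 ⇒ 0x3000 ⇒ big 30 00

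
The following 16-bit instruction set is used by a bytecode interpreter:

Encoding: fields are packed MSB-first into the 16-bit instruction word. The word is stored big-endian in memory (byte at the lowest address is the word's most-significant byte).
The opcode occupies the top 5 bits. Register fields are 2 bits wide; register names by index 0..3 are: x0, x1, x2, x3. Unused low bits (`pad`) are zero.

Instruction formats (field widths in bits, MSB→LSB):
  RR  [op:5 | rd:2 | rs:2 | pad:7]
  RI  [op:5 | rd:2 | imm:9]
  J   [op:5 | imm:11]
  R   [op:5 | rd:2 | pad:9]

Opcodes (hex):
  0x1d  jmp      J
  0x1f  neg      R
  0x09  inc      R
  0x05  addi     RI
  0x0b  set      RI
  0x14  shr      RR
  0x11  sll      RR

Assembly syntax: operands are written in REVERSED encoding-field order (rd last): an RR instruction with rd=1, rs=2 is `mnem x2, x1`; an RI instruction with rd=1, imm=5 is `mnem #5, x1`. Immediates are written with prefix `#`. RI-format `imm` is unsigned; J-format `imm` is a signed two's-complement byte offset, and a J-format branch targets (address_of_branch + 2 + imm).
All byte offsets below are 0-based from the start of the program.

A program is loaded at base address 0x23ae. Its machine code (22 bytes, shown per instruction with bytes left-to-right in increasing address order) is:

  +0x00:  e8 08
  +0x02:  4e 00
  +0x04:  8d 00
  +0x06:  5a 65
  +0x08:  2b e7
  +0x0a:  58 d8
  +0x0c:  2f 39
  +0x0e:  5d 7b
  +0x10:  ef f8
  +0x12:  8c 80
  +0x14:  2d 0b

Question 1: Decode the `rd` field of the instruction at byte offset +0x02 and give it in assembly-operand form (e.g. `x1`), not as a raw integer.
@+02  big-endian(4e 00) = 0x4e00
  op=0x4e00>>11=0x9 ⇒ inc (R)
  [10:9] rd=3 = x3

x3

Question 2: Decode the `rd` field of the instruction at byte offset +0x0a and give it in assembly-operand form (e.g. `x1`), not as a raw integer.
x0

+0x0a: 58 d8 ⇒ word 0x58d8 (big)
  top 5b → 0xb → set [RI]
  rd@[10:9]=0x0 ⇒ x0
  imm@[8:0]=0xd8 ⇒ #216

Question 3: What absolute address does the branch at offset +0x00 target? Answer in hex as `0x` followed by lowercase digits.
0x23b8

off 0x00: read e8 08 as big → 0xe808
  opcode bits[15:11]=0x1d: jmp/J
  imm: (w>>0)&0x7ff=0x8 → #8
  target = base 0x23ae + off 0x00 + 2 + imm 8 = 0x23b8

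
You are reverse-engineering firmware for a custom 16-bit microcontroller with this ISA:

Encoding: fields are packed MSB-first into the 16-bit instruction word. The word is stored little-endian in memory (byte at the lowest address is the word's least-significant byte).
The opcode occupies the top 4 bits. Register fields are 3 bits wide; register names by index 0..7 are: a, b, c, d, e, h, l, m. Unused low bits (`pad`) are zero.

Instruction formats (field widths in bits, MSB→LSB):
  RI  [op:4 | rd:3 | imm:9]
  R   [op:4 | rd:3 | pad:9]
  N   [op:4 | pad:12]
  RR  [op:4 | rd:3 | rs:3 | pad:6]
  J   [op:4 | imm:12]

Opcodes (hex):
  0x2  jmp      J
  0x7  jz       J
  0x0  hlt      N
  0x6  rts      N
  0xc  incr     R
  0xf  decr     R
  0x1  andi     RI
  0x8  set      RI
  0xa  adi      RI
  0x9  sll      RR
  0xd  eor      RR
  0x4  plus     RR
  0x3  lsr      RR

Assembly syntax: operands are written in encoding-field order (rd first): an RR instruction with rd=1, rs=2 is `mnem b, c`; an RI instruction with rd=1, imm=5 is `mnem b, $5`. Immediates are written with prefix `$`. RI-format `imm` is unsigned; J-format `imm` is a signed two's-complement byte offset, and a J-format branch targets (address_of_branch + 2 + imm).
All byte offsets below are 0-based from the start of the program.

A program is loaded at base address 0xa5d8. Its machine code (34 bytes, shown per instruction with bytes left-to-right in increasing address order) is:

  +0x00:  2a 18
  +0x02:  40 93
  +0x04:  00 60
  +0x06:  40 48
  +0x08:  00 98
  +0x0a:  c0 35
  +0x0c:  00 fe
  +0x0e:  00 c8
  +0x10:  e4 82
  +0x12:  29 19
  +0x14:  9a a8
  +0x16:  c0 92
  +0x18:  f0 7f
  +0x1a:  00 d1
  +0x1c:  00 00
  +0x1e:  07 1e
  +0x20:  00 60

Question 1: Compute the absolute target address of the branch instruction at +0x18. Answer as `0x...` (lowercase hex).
0xa5e2

+0x18: f0 7f ⇒ word 0x7ff0 (little)
  op=0x7ff0>>12=0x7 ⇒ jz (J)
  imm@[11:0]=0xff0 (s12→-16) ⇒ $-16
  target = base 0xa5d8 + off 0x18 + 2 + imm -16 = 0xa5e2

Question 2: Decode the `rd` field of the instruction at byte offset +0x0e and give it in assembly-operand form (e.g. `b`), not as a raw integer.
e

+0x0e: 00 c8 ⇒ word 0xc800 (little)
  op=0xc800>>12=0xc ⇒ incr (R)
  rd: (w>>9)&0x7=0x4 → e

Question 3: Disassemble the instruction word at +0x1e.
@+1e  little-endian(07 1e) = 0x1e07
  op=0x1e07>>12=0x1 ⇒ andi (RI)
  [11:9] rd=7 = m
  [8:0] imm=7 = $7

andi m, $7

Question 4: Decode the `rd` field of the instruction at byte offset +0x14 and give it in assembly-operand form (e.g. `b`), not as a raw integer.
e

+0x14: 9a a8 ⇒ word 0xa89a (little)
  top 4b → 0xa → adi [RI]
  rd: (w>>9)&0x7=0x4 → e
  imm: (w>>0)&0x1ff=0x9a → $154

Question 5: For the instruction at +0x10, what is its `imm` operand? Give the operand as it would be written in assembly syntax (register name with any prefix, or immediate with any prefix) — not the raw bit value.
$228

@+10  little-endian(e4 82) = 0x82e4
  opcode bits[15:12]=0x8: set/RI
  rd: (w>>9)&0x7=0x1 → b
  imm: (w>>0)&0x1ff=0xe4 → $228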